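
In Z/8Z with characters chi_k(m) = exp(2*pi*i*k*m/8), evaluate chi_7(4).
chi_7(4) = zeta_8^28 = -1

Working: chi_7(4) = zeta_8^(7*4) = zeta_8^28. Since zeta_8^8 = 1, this equals zeta_8^4 = exp(2*pi*i*4/8) = -1.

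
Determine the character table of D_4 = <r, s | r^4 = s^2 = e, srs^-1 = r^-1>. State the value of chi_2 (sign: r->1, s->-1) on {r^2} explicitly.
Conjugacy classes: {e} of size 1, {r^2} of size 1, {r^1, r^3} of size 2, {s, sr^2, ...} of size 2, {sr, sr^3, ...} of size 2.
Character table:
  irrep \ class              {e} (size 1)  {r^2} (size 1)  {r^1, r^3} (size 2)  {s, sr^2, ...} (size 2)  {sr, sr^3, ...} (size 2)
  chi_1 (triv)               1             1               1                    1                        1                       
  chi_2 (sign: r->1, s->-1)  1             1               1                    -1                       -1                      
  chi_3 (r->-1, s->1)        1             1               -1                   1                        -1                      
  chi_4 (r->-1, s->-1)       1             1               -1                   -1                       1                       
  chi_5 (2d, j=1)            2             -2              0                    0                        0                       

Spot check: chi_2 (sign: r->1, s->-1) on {r^2} = 1.

Derivation: D_4 has order 2*4 = 8 with 5 conjugacy classes, hence 5 irreducibles. Sum of squared dims 1 + 1 + 1 + 1 + 4 = 8 = |G|. Linear characters come from the abelianisation; the 2-dimensional irreps have character r^k -> 2*cos(2*pi*j*k/4), reflections -> 0.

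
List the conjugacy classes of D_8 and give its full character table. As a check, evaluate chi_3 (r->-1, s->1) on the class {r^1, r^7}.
Conjugacy classes: {e} of size 1, {r^4} of size 1, {r^1, r^7} of size 2, {r^2, r^6} of size 2, {r^3, r^5} of size 2, {s, sr^2, ...} of size 4, {sr, sr^3, ...} of size 4.
Character table:
  irrep \ class              {e} (size 1)  {r^4} (size 1)  {r^1, r^7} (size 2)  {r^2, r^6} (size 2)  {r^3, r^5} (size 2)  {s, sr^2, ...} (size 4)  {sr, sr^3, ...} (size 4)
  chi_1 (triv)               1             1               1                    1                    1                    1                        1                       
  chi_2 (sign: r->1, s->-1)  1             1               1                    1                    1                    -1                       -1                      
  chi_3 (r->-1, s->1)        1             1               -1                   1                    -1                   1                        -1                      
  chi_4 (r->-1, s->-1)       1             1               -1                   1                    -1                   -1                       1                       
  chi_5 (2d, j=1)            2             -2              sqrt(2)              0                    -sqrt(2)             0                        0                       
  chi_6 (2d, j=2)            2             2               0                    -2                   0                    0                        0                       
  chi_7 (2d, j=3)            2             -2              -sqrt(2)             0                    sqrt(2)              0                        0                       

Spot check: chi_3 (r->-1, s->1) on {r^1, r^7} = -1.

Working: D_8 has order 2*8 = 16 with 7 conjugacy classes, hence 7 irreducibles. Sum of squared dims 1 + 1 + 1 + 1 + 4 + 4 + 4 = 16 = |G|. Linear characters come from the abelianisation; the 2-dimensional irreps have character r^k -> 2*cos(2*pi*j*k/8), reflections -> 0.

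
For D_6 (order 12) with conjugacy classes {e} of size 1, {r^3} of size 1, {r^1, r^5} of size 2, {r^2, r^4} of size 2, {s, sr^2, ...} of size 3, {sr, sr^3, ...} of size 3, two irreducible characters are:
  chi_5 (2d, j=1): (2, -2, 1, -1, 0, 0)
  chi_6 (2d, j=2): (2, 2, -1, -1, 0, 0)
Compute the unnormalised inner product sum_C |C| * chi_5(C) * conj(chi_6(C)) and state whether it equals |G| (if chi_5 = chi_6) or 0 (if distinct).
Sum = 0; so <chi_5, chi_6> = 0 (distinct irreducibles are orthogonal).

Proof sketch: Compute term by term over conjugacy classes (|C| * chi_5(C) * conj(chi_6(C))):
  1*(2)*conj(2) + 1*(-2)*conj(2) + 2*(1)*conj(-1) + 2*(-1)*conj(-1) + 3*(0)*conj(0) + 3*(0)*conj(0)
  = (4) + (-4) + (-2) + (2) + (0) + (0)
  = 0.
Dividing by |G| = 12 gives 0/12 = 0, matching the row-orthogonality relation <chi_5, chi_6> = [chi_5 = chi_6].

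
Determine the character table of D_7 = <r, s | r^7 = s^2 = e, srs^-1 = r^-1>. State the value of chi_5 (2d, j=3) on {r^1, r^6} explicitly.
Conjugacy classes: {e} of size 1, {r^1, r^6} of size 2, {r^2, r^5} of size 2, {r^3, r^4} of size 2, {s, sr, ..., sr^6} of size 7.
Character table:
  irrep \ class              {e} (size 1)  {r^1, r^6} (size 2)  {r^2, r^5} (size 2)  {r^3, r^4} (size 2)  {s, sr, ..., sr^6} (size 7)
  chi_1 (triv)               1             1                    1                    1                    1                          
  chi_2 (sign: r->1, s->-1)  1             1                    1                    1                    -1                         
  chi_3 (2d, j=1)            2             2*cos(2*pi/7)        -2*cos(3*pi/7)       -2*cos(pi/7)         0                          
  chi_4 (2d, j=2)            2             -2*cos(3*pi/7)       -2*cos(pi/7)         2*cos(2*pi/7)        0                          
  chi_5 (2d, j=3)            2             -2*cos(pi/7)         2*cos(2*pi/7)        -2*cos(3*pi/7)       0                          

Spot check: chi_5 (2d, j=3) on {r^1, r^6} = -2*cos(pi/7).

Argument: D_7 has order 2*7 = 14 with 5 conjugacy classes, hence 5 irreducibles. Sum of squared dims 1 + 1 + 4 + 4 + 4 = 14 = |G|. Linear characters come from the abelianisation; the 2-dimensional irreps have character r^k -> 2*cos(2*pi*j*k/7), reflections -> 0.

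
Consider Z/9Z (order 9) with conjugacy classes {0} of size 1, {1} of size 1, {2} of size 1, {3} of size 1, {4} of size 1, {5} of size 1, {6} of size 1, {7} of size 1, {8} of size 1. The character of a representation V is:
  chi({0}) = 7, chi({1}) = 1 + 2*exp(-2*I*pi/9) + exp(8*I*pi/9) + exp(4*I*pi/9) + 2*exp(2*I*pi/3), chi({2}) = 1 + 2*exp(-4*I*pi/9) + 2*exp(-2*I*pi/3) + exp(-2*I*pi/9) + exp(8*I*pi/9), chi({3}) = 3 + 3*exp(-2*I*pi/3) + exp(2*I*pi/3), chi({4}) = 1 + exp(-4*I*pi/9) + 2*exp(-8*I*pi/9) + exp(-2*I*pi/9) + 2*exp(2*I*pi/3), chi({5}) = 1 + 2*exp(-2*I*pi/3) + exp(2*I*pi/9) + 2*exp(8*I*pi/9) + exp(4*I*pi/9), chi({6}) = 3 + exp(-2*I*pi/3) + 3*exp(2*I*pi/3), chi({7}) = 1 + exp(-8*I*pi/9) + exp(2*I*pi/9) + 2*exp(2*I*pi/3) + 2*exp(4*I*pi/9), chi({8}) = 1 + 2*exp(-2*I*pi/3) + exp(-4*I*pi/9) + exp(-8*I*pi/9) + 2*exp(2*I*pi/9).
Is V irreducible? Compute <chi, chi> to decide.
Not irreducible (reducible): <chi, chi> = 11 > 1.

Reasoning: <chi, chi> = (1/|G|) sum_C |C| * |chi(C)|^2 = (1/9)[1*|7|^2 + 1*|1 + 2*exp(-2*I*pi/9) + exp(8*I*pi/9) + exp(4*I*pi/9) + 2*exp(2*I*pi/3)|^2 + 1*|1 + 2*exp(-4*I*pi/9) + 2*exp(-2*I*pi/3) + exp(-2*I*pi/9) + exp(8*I*pi/9)|^2 + 1*|3 + 3*exp(-2*I*pi/3) + exp(2*I*pi/3)|^2 + 1*|1 + exp(-4*I*pi/9) + 2*exp(-8*I*pi/9) + exp(-2*I*pi/9) + 2*exp(2*I*pi/3)|^2 + 1*|1 + 2*exp(-2*I*pi/3) + exp(2*I*pi/9) + 2*exp(8*I*pi/9) + exp(4*I*pi/9)|^2 + 1*|3 + exp(-2*I*pi/3) + 3*exp(2*I*pi/3)|^2 + 1*|1 + exp(-8*I*pi/9) + exp(2*I*pi/9) + 2*exp(2*I*pi/3) + 2*exp(4*I*pi/9)|^2 + 1*|1 + 2*exp(-2*I*pi/3) + exp(-4*I*pi/9) + exp(-8*I*pi/9) + 2*exp(2*I*pi/9)|^2]
  = (1/9)[(49) + (11 + 6*exp(-2*I*pi/9) + 4*exp(-2*I*pi/3) + 7*exp(-8*I*pi/9) + 2*exp(-4*I*pi/9) + 2*exp(4*I*pi/9) + 7*exp(8*I*pi/9) + 4*exp(2*I*pi/3) + 6*exp(2*I*pi/9)) + (11 + 6*exp(-4*I*pi/9) + 7*exp(-2*I*pi/9) + 4*exp(-2*I*pi/3) + 2*exp(-8*I*pi/9) + 2*exp(8*I*pi/9) + 4*exp(2*I*pi/3) + 7*exp(2*I*pi/9) + 6*exp(4*I*pi/9)) + (4) + (11 + 7*exp(-4*I*pi/9) + 4*exp(-2*I*pi/3) + 6*exp(-8*I*pi/9) + 2*exp(-2*I*pi/9) + 2*exp(2*I*pi/9) + 6*exp(8*I*pi/9) + 4*exp(2*I*pi/3) + 7*exp(4*I*pi/9)) + (11 + 7*exp(-4*I*pi/9) + 4*exp(-2*I*pi/3) + 6*exp(-8*I*pi/9) + 2*exp(-2*I*pi/9) + 2*exp(2*I*pi/9) + 6*exp(8*I*pi/9) + 4*exp(2*I*pi/3) + 7*exp(4*I*pi/9)) + (4) + (11 + 6*exp(-4*I*pi/9) + 7*exp(-2*I*pi/9) + 4*exp(-2*I*pi/3) + 2*exp(-8*I*pi/9) + 2*exp(8*I*pi/9) + 4*exp(2*I*pi/3) + 7*exp(2*I*pi/9) + 6*exp(4*I*pi/9)) + (11 + 6*exp(-2*I*pi/9) + 4*exp(-2*I*pi/3) + 7*exp(-8*I*pi/9) + 2*exp(-4*I*pi/9) + 2*exp(4*I*pi/9) + 7*exp(8*I*pi/9) + 4*exp(2*I*pi/3) + 6*exp(2*I*pi/9))] = 99/9 = 11.
(Exp terms are combined using exp(i*s)*conj(exp(i*t)) = exp(i*(s-t)), and sums of them are collapsed using the identity that for every m > 1 the m distinct m-th roots of unity sum to 0, e.g. 1 + exp(2*I*pi/3) + exp(-2*I*pi/3) = 0.)
A character is irreducible iff <chi, chi> = 1, so this representation is reducible.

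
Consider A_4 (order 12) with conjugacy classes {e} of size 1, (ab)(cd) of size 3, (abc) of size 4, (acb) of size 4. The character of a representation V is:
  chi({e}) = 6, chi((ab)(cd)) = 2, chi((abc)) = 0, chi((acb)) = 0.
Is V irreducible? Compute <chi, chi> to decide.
Not irreducible (reducible): <chi, chi> = 4 > 1.

Explanation: <chi, chi> = (1/|G|) sum_C |C| * |chi(C)|^2 = (1/12)[1*|6|^2 + 3*|2|^2 + 4*|0|^2 + 4*|0|^2]
  = (1/12)[(36) + (12) + (0) + (0)] = 48/12 = 4.
(Exp terms are combined using exp(i*s)*conj(exp(i*t)) = exp(i*(s-t)), and sums of them are collapsed using the identity that for every m > 1 the m distinct m-th roots of unity sum to 0, e.g. 1 + exp(2*I*pi/3) + exp(-2*I*pi/3) = 0.)
A character is irreducible iff <chi, chi> = 1, so this representation is reducible.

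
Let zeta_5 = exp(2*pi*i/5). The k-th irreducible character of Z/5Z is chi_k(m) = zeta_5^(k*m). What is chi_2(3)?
chi_2(3) = zeta_5^6 = exp(2*I*pi/5)

chi_2(3) = zeta_5^(2*3) = zeta_5^6. Since zeta_5^5 = 1, this equals zeta_5^1 = exp(2*pi*i*1/5) = exp(2*I*pi/5).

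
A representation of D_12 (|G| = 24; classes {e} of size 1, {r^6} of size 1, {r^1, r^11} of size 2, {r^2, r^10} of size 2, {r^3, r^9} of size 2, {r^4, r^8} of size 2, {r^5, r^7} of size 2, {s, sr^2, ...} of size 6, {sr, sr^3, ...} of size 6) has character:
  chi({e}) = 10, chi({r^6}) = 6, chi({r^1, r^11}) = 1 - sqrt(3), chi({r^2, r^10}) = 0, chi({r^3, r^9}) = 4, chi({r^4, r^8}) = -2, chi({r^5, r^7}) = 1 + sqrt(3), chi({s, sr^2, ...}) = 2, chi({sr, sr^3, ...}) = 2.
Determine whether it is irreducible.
Not irreducible (reducible): <chi, chi> = 10 > 1.

Details: <chi, chi> = (1/|G|) sum_C |C| * |chi(C)|^2 = (1/24)[1*|10|^2 + 1*|6|^2 + 2*|1 - sqrt(3)|^2 + 2*|0|^2 + 2*|4|^2 + 2*|-2|^2 + 2*|1 + sqrt(3)|^2 + 6*|2|^2 + 6*|2|^2]
  = (1/24)[(100) + (36) + (8 - 4*sqrt(3)) + (0) + (32) + (8) + (4*sqrt(3) + 8) + (24) + (24)] = 240/24 = 10.
A character is irreducible iff <chi, chi> = 1, so this representation is reducible.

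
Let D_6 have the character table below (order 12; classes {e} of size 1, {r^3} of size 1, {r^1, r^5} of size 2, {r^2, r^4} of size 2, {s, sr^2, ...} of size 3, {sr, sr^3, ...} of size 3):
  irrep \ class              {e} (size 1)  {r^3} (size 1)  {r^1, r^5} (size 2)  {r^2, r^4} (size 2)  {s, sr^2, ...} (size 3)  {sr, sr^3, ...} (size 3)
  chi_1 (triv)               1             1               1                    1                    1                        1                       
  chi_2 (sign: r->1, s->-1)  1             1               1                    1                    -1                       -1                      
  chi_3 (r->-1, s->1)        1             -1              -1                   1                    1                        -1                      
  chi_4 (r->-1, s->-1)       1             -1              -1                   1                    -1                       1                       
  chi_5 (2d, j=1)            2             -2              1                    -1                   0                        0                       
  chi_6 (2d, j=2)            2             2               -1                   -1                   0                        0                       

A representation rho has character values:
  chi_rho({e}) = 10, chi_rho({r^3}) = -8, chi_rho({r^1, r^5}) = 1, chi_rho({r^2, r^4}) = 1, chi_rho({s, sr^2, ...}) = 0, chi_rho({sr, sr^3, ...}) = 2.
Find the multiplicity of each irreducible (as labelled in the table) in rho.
Multiplicities: chi_1: 1, chi_2: 0, chi_3: 1, chi_4: 2, chi_5: 3, chi_6: 0.

Reasoning: Use <chi_rho, chi> = (1/|G|) sum_C |C| * chi_rho(C) * conj(chi(C)) with |G| = 12 for each irreducible chi in the table:
  <chi_rho, chi_1> = (1/12)[1*(10)*conj(1) + 1*(-8)*conj(1) + 2*(1)*conj(1) + 2*(1)*conj(1) + 3*(0)*conj(1) + 3*(2)*conj(1)]
      = (1/12)[(10) + (-8) + (2) + (2) + (0) + (6)] = 12/12 = 1
  <chi_rho, chi_2> = (1/12)[1*(10)*conj(1) + 1*(-8)*conj(1) + 2*(1)*conj(1) + 2*(1)*conj(1) + 3*(0)*conj(-1) + 3*(2)*conj(-1)]
      = (1/12)[(10) + (-8) + (2) + (2) + (0) + (-6)] = 0/12 = 0
  <chi_rho, chi_3> = (1/12)[1*(10)*conj(1) + 1*(-8)*conj(-1) + 2*(1)*conj(-1) + 2*(1)*conj(1) + 3*(0)*conj(1) + 3*(2)*conj(-1)]
      = (1/12)[(10) + (8) + (-2) + (2) + (0) + (-6)] = 12/12 = 1
  <chi_rho, chi_4> = (1/12)[1*(10)*conj(1) + 1*(-8)*conj(-1) + 2*(1)*conj(-1) + 2*(1)*conj(1) + 3*(0)*conj(-1) + 3*(2)*conj(1)]
      = (1/12)[(10) + (8) + (-2) + (2) + (0) + (6)] = 24/12 = 2
  <chi_rho, chi_5> = (1/12)[1*(10)*conj(2) + 1*(-8)*conj(-2) + 2*(1)*conj(1) + 2*(1)*conj(-1) + 3*(0)*conj(0) + 3*(2)*conj(0)]
      = (1/12)[(20) + (16) + (2) + (-2) + (0) + (0)] = 36/12 = 3
  <chi_rho, chi_6> = (1/12)[1*(10)*conj(2) + 1*(-8)*conj(2) + 2*(1)*conj(-1) + 2*(1)*conj(-1) + 3*(0)*conj(0) + 3*(2)*conj(0)]
      = (1/12)[(20) + (-16) + (-2) + (-2) + (0) + (0)] = 0/12 = 0
Dimension check: dim(rho) = sum (mult * dim) = 1*1 + 0*1 + 1*1 + 2*1 + 3*2 + 0*2 = 10 = chi_rho(e) = 10.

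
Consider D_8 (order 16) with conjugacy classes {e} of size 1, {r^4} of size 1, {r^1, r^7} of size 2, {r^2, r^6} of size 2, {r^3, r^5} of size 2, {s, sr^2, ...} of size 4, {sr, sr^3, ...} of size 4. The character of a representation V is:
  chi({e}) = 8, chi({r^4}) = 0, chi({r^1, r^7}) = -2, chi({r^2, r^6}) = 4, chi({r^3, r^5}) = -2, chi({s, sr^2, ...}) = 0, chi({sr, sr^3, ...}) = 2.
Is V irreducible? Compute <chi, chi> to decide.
Not irreducible (reducible): <chi, chi> = 8 > 1.

Details: <chi, chi> = (1/|G|) sum_C |C| * |chi(C)|^2 = (1/16)[1*|8|^2 + 1*|0|^2 + 2*|-2|^2 + 2*|4|^2 + 2*|-2|^2 + 4*|0|^2 + 4*|2|^2]
  = (1/16)[(64) + (0) + (8) + (32) + (8) + (0) + (16)] = 128/16 = 8.
A character is irreducible iff <chi, chi> = 1, so this representation is reducible.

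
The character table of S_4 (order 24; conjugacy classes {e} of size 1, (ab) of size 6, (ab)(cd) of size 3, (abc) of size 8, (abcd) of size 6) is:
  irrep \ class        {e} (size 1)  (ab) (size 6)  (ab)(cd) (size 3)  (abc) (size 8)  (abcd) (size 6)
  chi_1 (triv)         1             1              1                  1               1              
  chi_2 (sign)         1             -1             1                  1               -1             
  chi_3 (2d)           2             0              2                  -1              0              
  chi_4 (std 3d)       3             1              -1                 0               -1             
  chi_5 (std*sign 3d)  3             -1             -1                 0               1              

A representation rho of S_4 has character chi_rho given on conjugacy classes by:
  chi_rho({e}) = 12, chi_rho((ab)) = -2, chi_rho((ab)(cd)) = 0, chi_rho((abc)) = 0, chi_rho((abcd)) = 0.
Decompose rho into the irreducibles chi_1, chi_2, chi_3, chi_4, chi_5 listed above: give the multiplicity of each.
Multiplicities: chi_1: 0, chi_2: 1, chi_3: 1, chi_4: 1, chi_5: 2.

Argument: Use <chi_rho, chi> = (1/|G|) sum_C |C| * chi_rho(C) * conj(chi(C)) with |G| = 24 for each irreducible chi in the table:
  <chi_rho, chi_1> = (1/24)[1*(12)*conj(1) + 6*(-2)*conj(1) + 3*(0)*conj(1) + 8*(0)*conj(1) + 6*(0)*conj(1)]
      = (1/24)[(12) + (-12) + (0) + (0) + (0)] = 0/24 = 0
  <chi_rho, chi_2> = (1/24)[1*(12)*conj(1) + 6*(-2)*conj(-1) + 3*(0)*conj(1) + 8*(0)*conj(1) + 6*(0)*conj(-1)]
      = (1/24)[(12) + (12) + (0) + (0) + (0)] = 24/24 = 1
  <chi_rho, chi_3> = (1/24)[1*(12)*conj(2) + 6*(-2)*conj(0) + 3*(0)*conj(2) + 8*(0)*conj(-1) + 6*(0)*conj(0)]
      = (1/24)[(24) + (0) + (0) + (0) + (0)] = 24/24 = 1
  <chi_rho, chi_4> = (1/24)[1*(12)*conj(3) + 6*(-2)*conj(1) + 3*(0)*conj(-1) + 8*(0)*conj(0) + 6*(0)*conj(-1)]
      = (1/24)[(36) + (-12) + (0) + (0) + (0)] = 24/24 = 1
  <chi_rho, chi_5> = (1/24)[1*(12)*conj(3) + 6*(-2)*conj(-1) + 3*(0)*conj(-1) + 8*(0)*conj(0) + 6*(0)*conj(1)]
      = (1/24)[(36) + (12) + (0) + (0) + (0)] = 48/24 = 2
Dimension check: dim(rho) = sum (mult * dim) = 0*1 + 1*1 + 1*2 + 1*3 + 2*3 = 12 = chi_rho(e) = 12.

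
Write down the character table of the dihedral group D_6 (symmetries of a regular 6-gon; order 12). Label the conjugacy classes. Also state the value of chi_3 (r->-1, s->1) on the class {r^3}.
Conjugacy classes: {e} of size 1, {r^3} of size 1, {r^1, r^5} of size 2, {r^2, r^4} of size 2, {s, sr^2, ...} of size 3, {sr, sr^3, ...} of size 3.
Character table:
  irrep \ class              {e} (size 1)  {r^3} (size 1)  {r^1, r^5} (size 2)  {r^2, r^4} (size 2)  {s, sr^2, ...} (size 3)  {sr, sr^3, ...} (size 3)
  chi_1 (triv)               1             1               1                    1                    1                        1                       
  chi_2 (sign: r->1, s->-1)  1             1               1                    1                    -1                       -1                      
  chi_3 (r->-1, s->1)        1             -1              -1                   1                    1                        -1                      
  chi_4 (r->-1, s->-1)       1             -1              -1                   1                    -1                       1                       
  chi_5 (2d, j=1)            2             -2              1                    -1                   0                        0                       
  chi_6 (2d, j=2)            2             2               -1                   -1                   0                        0                       

Spot check: chi_3 (r->-1, s->1) on {r^3} = -1.

D_6 has order 2*6 = 12 with 6 conjugacy classes, hence 6 irreducibles. Sum of squared dims 1 + 1 + 1 + 1 + 4 + 4 = 12 = |G|. Linear characters come from the abelianisation; the 2-dimensional irreps have character r^k -> 2*cos(2*pi*j*k/6), reflections -> 0.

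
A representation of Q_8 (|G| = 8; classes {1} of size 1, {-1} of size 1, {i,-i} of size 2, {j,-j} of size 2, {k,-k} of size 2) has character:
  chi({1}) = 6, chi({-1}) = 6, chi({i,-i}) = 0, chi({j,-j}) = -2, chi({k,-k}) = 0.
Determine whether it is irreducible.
Not irreducible (reducible): <chi, chi> = 10 > 1.

Reasoning: <chi, chi> = (1/|G|) sum_C |C| * |chi(C)|^2 = (1/8)[1*|6|^2 + 1*|6|^2 + 2*|0|^2 + 2*|-2|^2 + 2*|0|^2]
  = (1/8)[(36) + (36) + (0) + (8) + (0)] = 80/8 = 10.
A character is irreducible iff <chi, chi> = 1, so this representation is reducible.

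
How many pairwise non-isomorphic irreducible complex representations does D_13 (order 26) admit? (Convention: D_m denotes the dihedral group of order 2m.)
8

Argument: The number of irreducible complex representations of a finite group equals its number of conjugacy classes. D_13 has 8 conjugacy classes ((n+3)/2 for n odd), so D_13 (order 26) has exactly 8 irreducible complex representations.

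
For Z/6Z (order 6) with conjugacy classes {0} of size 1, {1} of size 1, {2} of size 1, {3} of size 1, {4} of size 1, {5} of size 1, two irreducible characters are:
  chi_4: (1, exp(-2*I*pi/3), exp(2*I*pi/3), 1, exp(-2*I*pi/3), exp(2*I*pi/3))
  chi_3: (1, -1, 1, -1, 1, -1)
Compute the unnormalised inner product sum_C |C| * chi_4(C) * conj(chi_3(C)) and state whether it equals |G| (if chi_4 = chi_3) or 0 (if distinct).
Sum = 0; so <chi_4, chi_3> = 0 (distinct irreducibles are orthogonal).

Details: Compute term by term over conjugacy classes (|C| * chi_4(C) * conj(chi_3(C))):
  1*(1)*conj(1) + 1*(exp(-2*I*pi/3))*conj(-1) + 1*(exp(2*I*pi/3))*conj(1) + 1*(1)*conj(-1) + 1*(exp(-2*I*pi/3))*conj(1) + 1*(exp(2*I*pi/3))*conj(-1)
  = (1) + (-exp(-2*I*pi/3)) + (exp(2*I*pi/3)) + (-1) + (exp(-2*I*pi/3)) + (-exp(2*I*pi/3))
  = 0.
(Exp terms are combined using exp(i*s)*conj(exp(i*t)) = exp(i*(s-t)), and sums of them are collapsed using the identity that for every m > 1 the m distinct m-th roots of unity sum to 0, e.g. 1 + exp(2*I*pi/3) + exp(-2*I*pi/3) = 0.)
Dividing by |G| = 6 gives 0/6 = 0, matching the row-orthogonality relation <chi_4, chi_3> = [chi_4 = chi_3].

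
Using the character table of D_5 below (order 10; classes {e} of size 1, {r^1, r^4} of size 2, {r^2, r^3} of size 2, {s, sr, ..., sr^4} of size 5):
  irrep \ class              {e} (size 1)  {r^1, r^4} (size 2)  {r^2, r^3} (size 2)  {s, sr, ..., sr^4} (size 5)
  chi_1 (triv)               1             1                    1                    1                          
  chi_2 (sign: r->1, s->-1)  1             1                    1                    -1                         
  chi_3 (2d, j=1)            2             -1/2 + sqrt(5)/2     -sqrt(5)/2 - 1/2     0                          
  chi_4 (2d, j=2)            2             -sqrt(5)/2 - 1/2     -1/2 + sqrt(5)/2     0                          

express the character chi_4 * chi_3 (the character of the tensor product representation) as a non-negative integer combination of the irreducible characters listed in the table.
chi_4 tensor chi_3 = chi_3 + chi_4 (all other irreducibles have multiplicity 0).

Proof sketch: The character of a tensor product is the pointwise product (chi_4 * chi_3)(C) = chi_4(C) * chi_3(C):
  {e}: (2)*(2), {r^1, r^4}: (-sqrt(5)/2 - 1/2)*(-1/2 + sqrt(5)/2), {r^2, r^3}: (-1/2 + sqrt(5)/2)*(-sqrt(5)/2 - 1/2), {s, sr, ..., sr^4}: (0)*(0)
so (chi_4 * chi_3) takes values
  {e} -> 4, {r^1, r^4} -> -1, {r^2, r^3} -> -1, {s, sr, ..., sr^4} -> 0.
Now take the inner product of this character with each irreducible chi from the table, <chi_4*chi_3, chi> = (1/10) sum_C |C| (chi_4*chi_3)(C) conj(chi(C)):
  <chi_4*chi_3, chi_1> = (1/10)[1*(4)*conj(1) + 2*(-1)*conj(1) + 2*(-1)*conj(1) + 5*(0)*conj(1)]
      = (1/10)[(4) + (-2) + (-2) + (0)] = 0/10 = 0
  <chi_4*chi_3, chi_2> = (1/10)[1*(4)*conj(1) + 2*(-1)*conj(1) + 2*(-1)*conj(1) + 5*(0)*conj(-1)]
      = (1/10)[(4) + (-2) + (-2) + (0)] = 0/10 = 0
  <chi_4*chi_3, chi_3> = (1/10)[1*(4)*conj(2) + 2*(-1)*conj(-1/2 + sqrt(5)/2) + 2*(-1)*conj(-sqrt(5)/2 - 1/2) + 5*(0)*conj(0)]
      = (1/10)[(8) + (1 - sqrt(5)) + (1 + sqrt(5)) + (0)] = 10/10 = 1
  <chi_4*chi_3, chi_4> = (1/10)[1*(4)*conj(2) + 2*(-1)*conj(-sqrt(5)/2 - 1/2) + 2*(-1)*conj(-1/2 + sqrt(5)/2) + 5*(0)*conj(0)]
      = (1/10)[(8) + (1 + sqrt(5)) + (1 - sqrt(5)) + (0)] = 10/10 = 1
Hence the multiplicities are chi_3: 1, chi_4: 1. Dimension check: dim(chi_4)*dim(chi_3) = 2*2 = 4 and sum (mult * dim) = 1*2 + 1*2 = 4.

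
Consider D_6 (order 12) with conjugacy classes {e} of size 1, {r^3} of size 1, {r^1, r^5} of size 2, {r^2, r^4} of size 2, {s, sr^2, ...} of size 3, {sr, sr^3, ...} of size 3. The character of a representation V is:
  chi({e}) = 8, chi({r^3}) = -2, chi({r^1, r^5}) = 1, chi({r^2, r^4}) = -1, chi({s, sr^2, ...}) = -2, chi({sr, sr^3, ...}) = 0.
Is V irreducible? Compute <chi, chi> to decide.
Not irreducible (reducible): <chi, chi> = 7 > 1.

Details: <chi, chi> = (1/|G|) sum_C |C| * |chi(C)|^2 = (1/12)[1*|8|^2 + 1*|-2|^2 + 2*|1|^2 + 2*|-1|^2 + 3*|-2|^2 + 3*|0|^2]
  = (1/12)[(64) + (4) + (2) + (2) + (12) + (0)] = 84/12 = 7.
A character is irreducible iff <chi, chi> = 1, so this representation is reducible.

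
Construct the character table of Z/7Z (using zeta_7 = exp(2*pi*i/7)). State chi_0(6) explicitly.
Character table of Z/7Z (irreps indexed chi_0,...,chi_6 with chi_k(m) = zeta_7^(k*m), zeta_7 = exp(2*pi*i/7)):
  irrep \ class  {0} (size 1)  {1} (size 1)    {2} (size 1)    {3} (size 1)    {4} (size 1)    {5} (size 1)    {6} (size 1)  
  chi_0          1             1               1               1               1               1               1             
  chi_1          1             exp(2*I*pi/7)   exp(4*I*pi/7)   exp(6*I*pi/7)   exp(-6*I*pi/7)  exp(-4*I*pi/7)  exp(-2*I*pi/7)
  chi_2          1             exp(4*I*pi/7)   exp(-6*I*pi/7)  exp(-2*I*pi/7)  exp(2*I*pi/7)   exp(6*I*pi/7)   exp(-4*I*pi/7)
  chi_3          1             exp(6*I*pi/7)   exp(-2*I*pi/7)  exp(4*I*pi/7)   exp(-4*I*pi/7)  exp(2*I*pi/7)   exp(-6*I*pi/7)
  chi_4          1             exp(-6*I*pi/7)  exp(2*I*pi/7)   exp(-4*I*pi/7)  exp(4*I*pi/7)   exp(-2*I*pi/7)  exp(6*I*pi/7) 
  chi_5          1             exp(-4*I*pi/7)  exp(6*I*pi/7)   exp(2*I*pi/7)   exp(-2*I*pi/7)  exp(-6*I*pi/7)  exp(4*I*pi/7) 
  chi_6          1             exp(-2*I*pi/7)  exp(-4*I*pi/7)  exp(-6*I*pi/7)  exp(6*I*pi/7)   exp(4*I*pi/7)   exp(2*I*pi/7) 

Spot check: chi_0(6) = zeta_7^(0*6) = zeta_7^0 = 1.

Details: Z/7Z is abelian, so all 7 irreducible complex representations are 1-dimensional. They are given by chi_k(m) = zeta_7^(k*m) for k = 0,...,6. Row orthogonality: sum_m chi_k(m) conj(chi_l(m)) = 7 * [k = l].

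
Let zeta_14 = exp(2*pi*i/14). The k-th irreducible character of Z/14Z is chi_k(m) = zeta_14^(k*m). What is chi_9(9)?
chi_9(9) = zeta_14^81 = exp(-3*I*pi/7)

Details: chi_9(9) = zeta_14^(9*9) = zeta_14^81. Since zeta_14^14 = 1, this equals zeta_14^11 = exp(2*pi*i*11/14) = exp(-3*I*pi/7).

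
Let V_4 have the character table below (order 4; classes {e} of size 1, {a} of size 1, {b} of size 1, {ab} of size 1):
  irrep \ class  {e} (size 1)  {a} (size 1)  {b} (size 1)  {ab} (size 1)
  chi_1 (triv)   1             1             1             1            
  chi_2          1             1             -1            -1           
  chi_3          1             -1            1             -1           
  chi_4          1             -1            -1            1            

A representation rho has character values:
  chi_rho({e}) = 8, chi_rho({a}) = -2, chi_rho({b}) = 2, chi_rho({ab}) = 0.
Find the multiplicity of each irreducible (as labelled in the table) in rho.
Multiplicities: chi_1: 2, chi_2: 1, chi_3: 3, chi_4: 2.

Solution. Use <chi_rho, chi> = (1/|G|) sum_C |C| * chi_rho(C) * conj(chi(C)) with |G| = 4 for each irreducible chi in the table:
  <chi_rho, chi_1> = (1/4)[1*(8)*conj(1) + 1*(-2)*conj(1) + 1*(2)*conj(1) + 1*(0)*conj(1)]
      = (1/4)[(8) + (-2) + (2) + (0)] = 8/4 = 2
  <chi_rho, chi_2> = (1/4)[1*(8)*conj(1) + 1*(-2)*conj(1) + 1*(2)*conj(-1) + 1*(0)*conj(-1)]
      = (1/4)[(8) + (-2) + (-2) + (0)] = 4/4 = 1
  <chi_rho, chi_3> = (1/4)[1*(8)*conj(1) + 1*(-2)*conj(-1) + 1*(2)*conj(1) + 1*(0)*conj(-1)]
      = (1/4)[(8) + (2) + (2) + (0)] = 12/4 = 3
  <chi_rho, chi_4> = (1/4)[1*(8)*conj(1) + 1*(-2)*conj(-1) + 1*(2)*conj(-1) + 1*(0)*conj(1)]
      = (1/4)[(8) + (2) + (-2) + (0)] = 8/4 = 2
Dimension check: dim(rho) = sum (mult * dim) = 2*1 + 1*1 + 3*1 + 2*1 = 8 = chi_rho(e) = 8.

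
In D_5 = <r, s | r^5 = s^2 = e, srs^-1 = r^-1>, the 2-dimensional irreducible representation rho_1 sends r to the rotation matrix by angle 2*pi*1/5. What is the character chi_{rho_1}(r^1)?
chi_{rho_1}(r^1) = 2*cos(2*pi*1*1/5) = -1/2 + sqrt(5)/2

Solution. rho_1(r^1) is rotation by angle 2*pi*1*1/5, whose trace is 2*cos(2*pi*1*1/5) = -1/2 + sqrt(5)/2.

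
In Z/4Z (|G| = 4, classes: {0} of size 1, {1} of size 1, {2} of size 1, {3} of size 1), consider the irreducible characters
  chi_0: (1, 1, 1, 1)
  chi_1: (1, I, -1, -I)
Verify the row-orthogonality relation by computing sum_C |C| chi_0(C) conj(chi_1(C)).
Sum = 0; so <chi_0, chi_1> = 0 (distinct irreducibles are orthogonal).

Reasoning: Compute term by term over conjugacy classes (|C| * chi_0(C) * conj(chi_1(C))):
  1*(1)*conj(1) + 1*(1)*conj(I) + 1*(1)*conj(-1) + 1*(1)*conj(-I)
  = (1) + (-I) + (-1) + (I)
  = 0.
(Exp terms are combined using exp(i*s)*conj(exp(i*t)) = exp(i*(s-t)), and sums of them are collapsed using the identity that for every m > 1 the m distinct m-th roots of unity sum to 0, e.g. 1 + exp(2*I*pi/3) + exp(-2*I*pi/3) = 0.)
Dividing by |G| = 4 gives 0/4 = 0, matching the row-orthogonality relation <chi_0, chi_1> = [chi_0 = chi_1].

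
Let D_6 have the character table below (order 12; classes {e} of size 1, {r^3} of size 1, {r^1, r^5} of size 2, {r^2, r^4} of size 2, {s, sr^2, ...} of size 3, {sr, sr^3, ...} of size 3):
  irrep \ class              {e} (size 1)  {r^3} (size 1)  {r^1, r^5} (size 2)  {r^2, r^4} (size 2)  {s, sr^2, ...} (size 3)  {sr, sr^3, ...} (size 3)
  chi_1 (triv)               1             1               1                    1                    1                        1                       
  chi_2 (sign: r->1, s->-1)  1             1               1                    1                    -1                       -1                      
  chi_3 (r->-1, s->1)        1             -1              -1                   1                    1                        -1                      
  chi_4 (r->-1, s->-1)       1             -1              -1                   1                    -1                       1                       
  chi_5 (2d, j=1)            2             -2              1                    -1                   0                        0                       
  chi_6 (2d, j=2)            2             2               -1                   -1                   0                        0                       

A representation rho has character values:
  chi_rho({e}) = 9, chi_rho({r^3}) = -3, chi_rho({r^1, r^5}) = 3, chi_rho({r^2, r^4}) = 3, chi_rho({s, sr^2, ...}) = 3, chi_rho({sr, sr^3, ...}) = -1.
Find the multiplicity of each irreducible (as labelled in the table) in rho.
Multiplicities: chi_1: 2, chi_2: 1, chi_3: 2, chi_4: 0, chi_5: 2, chi_6: 0.

Working: Use <chi_rho, chi> = (1/|G|) sum_C |C| * chi_rho(C) * conj(chi(C)) with |G| = 12 for each irreducible chi in the table:
  <chi_rho, chi_1> = (1/12)[1*(9)*conj(1) + 1*(-3)*conj(1) + 2*(3)*conj(1) + 2*(3)*conj(1) + 3*(3)*conj(1) + 3*(-1)*conj(1)]
      = (1/12)[(9) + (-3) + (6) + (6) + (9) + (-3)] = 24/12 = 2
  <chi_rho, chi_2> = (1/12)[1*(9)*conj(1) + 1*(-3)*conj(1) + 2*(3)*conj(1) + 2*(3)*conj(1) + 3*(3)*conj(-1) + 3*(-1)*conj(-1)]
      = (1/12)[(9) + (-3) + (6) + (6) + (-9) + (3)] = 12/12 = 1
  <chi_rho, chi_3> = (1/12)[1*(9)*conj(1) + 1*(-3)*conj(-1) + 2*(3)*conj(-1) + 2*(3)*conj(1) + 3*(3)*conj(1) + 3*(-1)*conj(-1)]
      = (1/12)[(9) + (3) + (-6) + (6) + (9) + (3)] = 24/12 = 2
  <chi_rho, chi_4> = (1/12)[1*(9)*conj(1) + 1*(-3)*conj(-1) + 2*(3)*conj(-1) + 2*(3)*conj(1) + 3*(3)*conj(-1) + 3*(-1)*conj(1)]
      = (1/12)[(9) + (3) + (-6) + (6) + (-9) + (-3)] = 0/12 = 0
  <chi_rho, chi_5> = (1/12)[1*(9)*conj(2) + 1*(-3)*conj(-2) + 2*(3)*conj(1) + 2*(3)*conj(-1) + 3*(3)*conj(0) + 3*(-1)*conj(0)]
      = (1/12)[(18) + (6) + (6) + (-6) + (0) + (0)] = 24/12 = 2
  <chi_rho, chi_6> = (1/12)[1*(9)*conj(2) + 1*(-3)*conj(2) + 2*(3)*conj(-1) + 2*(3)*conj(-1) + 3*(3)*conj(0) + 3*(-1)*conj(0)]
      = (1/12)[(18) + (-6) + (-6) + (-6) + (0) + (0)] = 0/12 = 0
Dimension check: dim(rho) = sum (mult * dim) = 2*1 + 1*1 + 2*1 + 0*1 + 2*2 + 0*2 = 9 = chi_rho(e) = 9.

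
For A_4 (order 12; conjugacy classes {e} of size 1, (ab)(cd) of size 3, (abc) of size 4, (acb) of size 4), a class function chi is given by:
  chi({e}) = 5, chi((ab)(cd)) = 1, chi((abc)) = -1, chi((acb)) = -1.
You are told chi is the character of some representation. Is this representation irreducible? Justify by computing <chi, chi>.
Not irreducible (reducible): <chi, chi> = 3 > 1.

Argument: <chi, chi> = (1/|G|) sum_C |C| * |chi(C)|^2 = (1/12)[1*|5|^2 + 3*|1|^2 + 4*|-1|^2 + 4*|-1|^2]
  = (1/12)[(25) + (3) + (4) + (4)] = 36/12 = 3.
(Exp terms are combined using exp(i*s)*conj(exp(i*t)) = exp(i*(s-t)), and sums of them are collapsed using the identity that for every m > 1 the m distinct m-th roots of unity sum to 0, e.g. 1 + exp(2*I*pi/3) + exp(-2*I*pi/3) = 0.)
A character is irreducible iff <chi, chi> = 1, so this representation is reducible.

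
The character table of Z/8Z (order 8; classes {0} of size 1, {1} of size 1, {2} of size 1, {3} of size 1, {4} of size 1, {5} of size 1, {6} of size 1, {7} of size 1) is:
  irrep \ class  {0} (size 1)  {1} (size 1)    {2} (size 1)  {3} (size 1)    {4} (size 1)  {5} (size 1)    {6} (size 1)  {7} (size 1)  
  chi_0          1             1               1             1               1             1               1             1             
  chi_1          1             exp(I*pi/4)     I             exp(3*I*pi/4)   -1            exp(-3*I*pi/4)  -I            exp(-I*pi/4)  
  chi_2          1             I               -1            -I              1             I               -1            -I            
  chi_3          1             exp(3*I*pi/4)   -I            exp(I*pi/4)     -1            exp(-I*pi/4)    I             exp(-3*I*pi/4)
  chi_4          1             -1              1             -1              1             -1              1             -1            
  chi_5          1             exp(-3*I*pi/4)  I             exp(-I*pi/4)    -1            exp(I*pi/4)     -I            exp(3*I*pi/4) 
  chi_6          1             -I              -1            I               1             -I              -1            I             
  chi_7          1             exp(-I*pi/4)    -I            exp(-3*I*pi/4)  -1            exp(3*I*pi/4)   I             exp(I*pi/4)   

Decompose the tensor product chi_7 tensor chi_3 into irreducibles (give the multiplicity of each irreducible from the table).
chi_7 tensor chi_3 = chi_2 (all other irreducibles have multiplicity 0).

Working: The character of a tensor product is the pointwise product (chi_7 * chi_3)(C) = chi_7(C) * chi_3(C):
  {0}: (1)*(1), {1}: (exp(-I*pi/4))*(exp(3*I*pi/4)), {2}: (-I)*(-I), {3}: (exp(-3*I*pi/4))*(exp(I*pi/4)), {4}: (-1)*(-1), {5}: (exp(3*I*pi/4))*(exp(-I*pi/4)), {6}: (I)*(I), {7}: (exp(I*pi/4))*(exp(-3*I*pi/4))
so (chi_7 * chi_3) takes values
  {0} -> 1, {1} -> I, {2} -> -1, {3} -> -I, {4} -> 1, {5} -> I, {6} -> -1, {7} -> -I.
Now take the inner product of this character with each irreducible chi from the table, <chi_7*chi_3, chi> = (1/8) sum_C |C| (chi_7*chi_3)(C) conj(chi(C)):
  <chi_7*chi_3, chi_0> = (1/8)[1*(1)*conj(1) + 1*(I)*conj(1) + 1*(-1)*conj(1) + 1*(-I)*conj(1) + 1*(1)*conj(1) + 1*(I)*conj(1) + 1*(-1)*conj(1) + 1*(-I)*conj(1)]
      = (1/8)[(1) + (I) + (-1) + (-I) + (1) + (I) + (-1) + (-I)] = 0/8 = 0
  <chi_7*chi_3, chi_1> = (1/8)[1*(1)*conj(1) + 1*(I)*conj(exp(I*pi/4)) + 1*(-1)*conj(I) + 1*(-I)*conj(exp(3*I*pi/4)) + 1*(1)*conj(-1) + 1*(I)*conj(exp(-3*I*pi/4)) + 1*(-1)*conj(-I) + 1*(-I)*conj(exp(-I*pi/4))]
      = (1/8)[(1) + (exp(I*pi/4)) + (I) + (-exp(-I*pi/4)) + (-1) + (exp(-3*I*pi/4)) + (-I) + (-exp(3*I*pi/4))] = 0/8 = 0
  <chi_7*chi_3, chi_2> = (1/8)[1*(1)*conj(1) + 1*(I)*conj(I) + 1*(-1)*conj(-1) + 1*(-I)*conj(-I) + 1*(1)*conj(1) + 1*(I)*conj(I) + 1*(-1)*conj(-1) + 1*(-I)*conj(-I)]
      = (1/8)[(1) + (1) + (1) + (1) + (1) + (1) + (1) + (1)] = 8/8 = 1
  <chi_7*chi_3, chi_3> = (1/8)[1*(1)*conj(1) + 1*(I)*conj(exp(3*I*pi/4)) + 1*(-1)*conj(-I) + 1*(-I)*conj(exp(I*pi/4)) + 1*(1)*conj(-1) + 1*(I)*conj(exp(-I*pi/4)) + 1*(-1)*conj(I) + 1*(-I)*conj(exp(-3*I*pi/4))]
      = (1/8)[(1) + (exp(-I*pi/4)) + (-I) + (-exp(I*pi/4)) + (-1) + (exp(3*I*pi/4)) + (I) + (-exp(-3*I*pi/4))] = 0/8 = 0
  <chi_7*chi_3, chi_4> = (1/8)[1*(1)*conj(1) + 1*(I)*conj(-1) + 1*(-1)*conj(1) + 1*(-I)*conj(-1) + 1*(1)*conj(1) + 1*(I)*conj(-1) + 1*(-1)*conj(1) + 1*(-I)*conj(-1)]
      = (1/8)[(1) + (-I) + (-1) + (I) + (1) + (-I) + (-1) + (I)] = 0/8 = 0
  <chi_7*chi_3, chi_5> = (1/8)[1*(1)*conj(1) + 1*(I)*conj(exp(-3*I*pi/4)) + 1*(-1)*conj(I) + 1*(-I)*conj(exp(-I*pi/4)) + 1*(1)*conj(-1) + 1*(I)*conj(exp(I*pi/4)) + 1*(-1)*conj(-I) + 1*(-I)*conj(exp(3*I*pi/4))]
      = (1/8)[(1) + (exp(-3*I*pi/4)) + (I) + (-exp(3*I*pi/4)) + (-1) + (exp(I*pi/4)) + (-I) + (-exp(-I*pi/4))] = 0/8 = 0
  <chi_7*chi_3, chi_6> = (1/8)[1*(1)*conj(1) + 1*(I)*conj(-I) + 1*(-1)*conj(-1) + 1*(-I)*conj(I) + 1*(1)*conj(1) + 1*(I)*conj(-I) + 1*(-1)*conj(-1) + 1*(-I)*conj(I)]
      = (1/8)[(1) + (-1) + (1) + (-1) + (1) + (-1) + (1) + (-1)] = 0/8 = 0
  <chi_7*chi_3, chi_7> = (1/8)[1*(1)*conj(1) + 1*(I)*conj(exp(-I*pi/4)) + 1*(-1)*conj(-I) + 1*(-I)*conj(exp(-3*I*pi/4)) + 1*(1)*conj(-1) + 1*(I)*conj(exp(3*I*pi/4)) + 1*(-1)*conj(I) + 1*(-I)*conj(exp(I*pi/4))]
      = (1/8)[(1) + (exp(3*I*pi/4)) + (-I) + (-exp(-3*I*pi/4)) + (-1) + (exp(-I*pi/4)) + (I) + (-exp(I*pi/4))] = 0/8 = 0
(Exp terms are combined using exp(i*s)*conj(exp(i*t)) = exp(i*(s-t)), and sums of them are collapsed using the identity that for every m > 1 the m distinct m-th roots of unity sum to 0, e.g. 1 + exp(2*I*pi/3) + exp(-2*I*pi/3) = 0.)
Hence the multiplicities are chi_2: 1. Dimension check: dim(chi_7)*dim(chi_3) = 1*1 = 1 and sum (mult * dim) = 1*1 = 1.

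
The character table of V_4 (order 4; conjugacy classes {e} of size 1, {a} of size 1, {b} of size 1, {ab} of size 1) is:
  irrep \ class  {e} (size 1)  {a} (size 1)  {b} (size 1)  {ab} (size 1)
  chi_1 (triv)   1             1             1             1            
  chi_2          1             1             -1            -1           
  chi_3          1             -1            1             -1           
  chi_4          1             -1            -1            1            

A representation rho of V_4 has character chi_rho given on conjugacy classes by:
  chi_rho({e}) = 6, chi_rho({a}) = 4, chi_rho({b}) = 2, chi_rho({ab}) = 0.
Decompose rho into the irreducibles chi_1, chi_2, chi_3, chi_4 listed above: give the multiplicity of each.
Multiplicities: chi_1: 3, chi_2: 2, chi_3: 1, chi_4: 0.

Use <chi_rho, chi> = (1/|G|) sum_C |C| * chi_rho(C) * conj(chi(C)) with |G| = 4 for each irreducible chi in the table:
  <chi_rho, chi_1> = (1/4)[1*(6)*conj(1) + 1*(4)*conj(1) + 1*(2)*conj(1) + 1*(0)*conj(1)]
      = (1/4)[(6) + (4) + (2) + (0)] = 12/4 = 3
  <chi_rho, chi_2> = (1/4)[1*(6)*conj(1) + 1*(4)*conj(1) + 1*(2)*conj(-1) + 1*(0)*conj(-1)]
      = (1/4)[(6) + (4) + (-2) + (0)] = 8/4 = 2
  <chi_rho, chi_3> = (1/4)[1*(6)*conj(1) + 1*(4)*conj(-1) + 1*(2)*conj(1) + 1*(0)*conj(-1)]
      = (1/4)[(6) + (-4) + (2) + (0)] = 4/4 = 1
  <chi_rho, chi_4> = (1/4)[1*(6)*conj(1) + 1*(4)*conj(-1) + 1*(2)*conj(-1) + 1*(0)*conj(1)]
      = (1/4)[(6) + (-4) + (-2) + (0)] = 0/4 = 0
Dimension check: dim(rho) = sum (mult * dim) = 3*1 + 2*1 + 1*1 + 0*1 = 6 = chi_rho(e) = 6.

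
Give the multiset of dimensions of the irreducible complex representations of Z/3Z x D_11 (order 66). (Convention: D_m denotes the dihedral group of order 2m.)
Dimensions: 1, 1, 1, 1, 1, 1, 2, 2, 2, 2, 2, 2, 2, 2, 2, 2, 2, 2, 2, 2, 2

Argument: There are 21 irreducibles (= number of conjugacy classes). Their dimensions d_i satisfy sum d_i^2 = |G| = 66: 1 + 1 + 1 + 1 + 1 + 1 + 4 + 4 + 4 + 4 + 4 + 4 + 4 + 4 + 4 + 4 + 4 + 4 + 4 + 4 + 4 = 66. (For the product with Z/3Z: each of the 3 1-dim characters of Z/3Z tensors with each irrep of D_11, giving 3 copies of each D_11-dimension.)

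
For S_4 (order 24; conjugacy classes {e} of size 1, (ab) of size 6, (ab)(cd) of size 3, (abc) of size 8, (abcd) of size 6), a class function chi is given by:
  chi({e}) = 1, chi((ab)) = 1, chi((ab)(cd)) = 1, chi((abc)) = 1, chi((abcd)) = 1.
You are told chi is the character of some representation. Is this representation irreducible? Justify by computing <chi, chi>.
Irreducible: <chi, chi> = 1.

Proof sketch: <chi, chi> = (1/|G|) sum_C |C| * |chi(C)|^2 = (1/24)[1*|1|^2 + 6*|1|^2 + 3*|1|^2 + 8*|1|^2 + 6*|1|^2]
  = (1/24)[(1) + (6) + (3) + (8) + (6)] = 24/24 = 1.
A character is irreducible iff <chi, chi> = 1, so this representation is irreducible.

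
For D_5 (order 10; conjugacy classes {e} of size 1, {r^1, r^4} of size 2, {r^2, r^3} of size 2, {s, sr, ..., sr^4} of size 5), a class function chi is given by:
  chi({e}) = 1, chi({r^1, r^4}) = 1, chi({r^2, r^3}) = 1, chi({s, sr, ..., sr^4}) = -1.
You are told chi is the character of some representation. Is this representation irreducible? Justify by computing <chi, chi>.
Irreducible: <chi, chi> = 1.

Details: <chi, chi> = (1/|G|) sum_C |C| * |chi(C)|^2 = (1/10)[1*|1|^2 + 2*|1|^2 + 2*|1|^2 + 5*|-1|^2]
  = (1/10)[(1) + (2) + (2) + (5)] = 10/10 = 1.
A character is irreducible iff <chi, chi> = 1, so this representation is irreducible.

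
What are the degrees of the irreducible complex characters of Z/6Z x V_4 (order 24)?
Dimensions: 1, 1, 1, 1, 1, 1, 1, 1, 1, 1, 1, 1, 1, 1, 1, 1, 1, 1, 1, 1, 1, 1, 1, 1

There are 24 irreducibles (= number of conjugacy classes). Their dimensions d_i satisfy sum d_i^2 = |G| = 24: 1 + 1 + 1 + 1 + 1 + 1 + 1 + 1 + 1 + 1 + 1 + 1 + 1 + 1 + 1 + 1 + 1 + 1 + 1 + 1 + 1 + 1 + 1 + 1 = 24. (For the product with Z/6Z: each of the 6 1-dim characters of Z/6Z tensors with each irrep of V_4, giving 6 copies of each V_4-dimension.)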